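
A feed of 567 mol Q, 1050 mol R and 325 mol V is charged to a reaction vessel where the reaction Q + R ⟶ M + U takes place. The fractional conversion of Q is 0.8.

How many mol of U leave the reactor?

454 mol

Q reacted = 0.8 × 567 = 453.6 mol; ν_Q = −1, so ξ = 453.6/1 = 453.6 mol.
Outlet amounts (n = n₀ + ν ξ):
  Q: 567 − 1(453.6) = 113.4
  R: 1050 − 1(453.6) = 596.4
  M: 0 + 1(453.6) = 453.6
  U: 0 + 1(453.6) = 453.6
  V: 325 (inert)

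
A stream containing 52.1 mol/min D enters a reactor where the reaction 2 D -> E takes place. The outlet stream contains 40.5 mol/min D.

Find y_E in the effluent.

For D: n = n₀ − 2ξ → 40.5 = 52.1 − 2ξ, giving ξ = 5.8 mol/min.
Outlet amounts (n = n₀ + ν ξ):
  D: 52.1 − 2(5.8) = 40.5
  E: 0 + 1(5.8) = 5.8
Total out = 46.3 mol/min; y_E = 5.8 / 46.3 = 0.1253.

0.125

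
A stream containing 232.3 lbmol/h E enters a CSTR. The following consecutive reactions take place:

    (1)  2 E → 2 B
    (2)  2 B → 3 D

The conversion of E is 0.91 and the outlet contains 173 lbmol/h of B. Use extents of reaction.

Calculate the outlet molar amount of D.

57.6 lbmol/h

Conversion of E: E consumed = 2ξ₁ = 0.91 × 232.3 → ξ₁ = 105.7 lbmol/h.
B balance: n_B = 0 + 2ξ₁ − 2ξ₂ = 173 → ξ₂ = (2·105.7 − 173)/2 = 19.2 lbmol/h.
Outlet amounts (n = n₀ + Σ ν·ξ):
  E: 232.3 − 2(105.7) = 20.91
  B: 0 + 2(105.7) − 2(19.2) = 173
  D: 0 + 3(19.2) = 57.59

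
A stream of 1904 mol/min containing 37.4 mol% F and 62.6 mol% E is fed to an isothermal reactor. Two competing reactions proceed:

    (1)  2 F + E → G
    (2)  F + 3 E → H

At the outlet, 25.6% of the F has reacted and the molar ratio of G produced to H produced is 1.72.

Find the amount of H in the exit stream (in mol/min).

41.1 mol/min

Conversion of F: F consumed = 0.256 × 712.1 = 182.3 mol/min = 2ξ₁ + 1ξ₂.
Selectivity: 1ξ₁ / (1ξ₂) = 1.72 → ξ₁ = 1.72 ξ₂.
Substitute: (2·1.72 + 1) ξ₂ = 182.3 → ξ₂ = 41.06 mol/min, ξ₁ = 70.62 mol/min.
Outlet amounts (n = n₀ + Σ ν·ξ):
  F: 712.1 − 2(70.62) − 1(41.06) = 529.8
  E: 1192 − 1(70.62) − 3(41.06) = 998.1
  G: 0 + 1(70.62) = 70.62
  H: 0 + 1(41.06) = 41.06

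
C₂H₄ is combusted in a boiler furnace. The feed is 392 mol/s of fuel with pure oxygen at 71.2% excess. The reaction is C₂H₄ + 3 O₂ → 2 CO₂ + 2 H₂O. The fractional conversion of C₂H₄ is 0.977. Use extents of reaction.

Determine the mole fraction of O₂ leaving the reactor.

Stoichiometric O₂ = 3 × 392 = 1176 mol/s; O₂ fed = 1176 × 1.712 = 2013 mol/s.
Fuel reacted = 0.977 × 392 → ξ = 383 mol/s.
Outlet (n = n₀ + ν ξ):
  C₂H₄: 392 − 1(383) = 9.016
  O₂: 2013 − 3(383) = 864.4
  CO₂: 0 + 2(383) = 766
  H₂O: 0 + 2(383) = 766
Total out = 2405 mol/s; y_O₂ = 864.4 / 2405 = 0.3594.

0.359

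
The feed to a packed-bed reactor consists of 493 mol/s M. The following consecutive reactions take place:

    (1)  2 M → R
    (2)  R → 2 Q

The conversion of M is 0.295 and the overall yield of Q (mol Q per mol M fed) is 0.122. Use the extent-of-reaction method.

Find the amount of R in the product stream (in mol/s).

Conversion of M: M consumed = 2ξ₁ = 0.295 × 493 → ξ₁ = 72.72 mol/s.
Yield of Q: 2ξ₂ / 493 = 0.122 → ξ₂ = 30.07 mol/s.
Outlet amounts (n = n₀ + Σ ν·ξ):
  M: 493 − 2(72.72) = 347.6
  R: 0 + 1(72.72) − 1(30.07) = 42.64
  Q: 0 + 2(30.07) = 60.15

42.6 mol/s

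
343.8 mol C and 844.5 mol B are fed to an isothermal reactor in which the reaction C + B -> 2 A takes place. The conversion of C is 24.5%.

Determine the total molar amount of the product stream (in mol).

C reacted = 0.245 × 343.8 = 84.23 mol; ν_C = −1, so ξ = 84.23/1 = 84.23 mol.
Outlet amounts (n = n₀ + ν ξ):
  C: 343.8 − 1(84.23) = 259.6
  B: 844.5 − 1(84.23) = 760.3
  A: 0 + 2(84.23) = 168.5
Total out = 259.6 + 760.3 + 168.5 = 1188 mol.

1190 mol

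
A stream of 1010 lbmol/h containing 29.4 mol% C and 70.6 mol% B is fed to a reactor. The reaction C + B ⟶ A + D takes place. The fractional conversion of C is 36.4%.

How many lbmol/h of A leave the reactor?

C reacted = 0.364 × 296.9 = 108.1 lbmol/h; ν_C = −1, so ξ = 108.1/1 = 108.1 lbmol/h.
Outlet amounts (n = n₀ + ν ξ):
  C: 296.9 − 1(108.1) = 188.9
  B: 713.1 − 1(108.1) = 605
  A: 0 + 1(108.1) = 108.1
  D: 0 + 1(108.1) = 108.1

108 lbmol/h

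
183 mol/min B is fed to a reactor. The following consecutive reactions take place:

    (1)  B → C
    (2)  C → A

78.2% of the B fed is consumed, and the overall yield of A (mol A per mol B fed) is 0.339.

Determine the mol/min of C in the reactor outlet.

Conversion of B: B consumed = 1ξ₁ = 0.782 × 183 → ξ₁ = 143.1 mol/min.
Yield of A: 1ξ₂ / 183 = 0.339 → ξ₂ = 62.04 mol/min.
Outlet amounts (n = n₀ + Σ ν·ξ):
  B: 183 − 1(143.1) = 39.89
  C: 0 + 1(143.1) − 1(62.04) = 81.07
  A: 0 + 1(62.04) = 62.04

81.1 mol/min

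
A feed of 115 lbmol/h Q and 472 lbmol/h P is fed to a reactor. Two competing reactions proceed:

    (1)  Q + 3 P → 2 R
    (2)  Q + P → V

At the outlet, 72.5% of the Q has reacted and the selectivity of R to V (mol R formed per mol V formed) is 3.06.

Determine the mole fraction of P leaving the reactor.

Conversion of Q: Q consumed = 0.725 × 115 = 83.38 lbmol/h = 1ξ₁ + 1ξ₂.
Selectivity: 2ξ₁ / (1ξ₂) = 3.06 → ξ₁ = 1.53 ξ₂.
Substitute: (1·1.53 + 1) ξ₂ = 83.38 → ξ₂ = 32.95 lbmol/h, ξ₁ = 50.42 lbmol/h.
Outlet amounts (n = n₀ + Σ ν·ξ):
  Q: 115 − 1(50.42) − 1(32.95) = 31.62
  P: 472 − 3(50.42) − 1(32.95) = 287.8
  R: 0 + 2(50.42) = 100.8
  V: 0 + 1(32.95) = 32.95
Total out = 453.2 lbmol/h; y_P = 287.8 / 453.2 = 0.635.

0.635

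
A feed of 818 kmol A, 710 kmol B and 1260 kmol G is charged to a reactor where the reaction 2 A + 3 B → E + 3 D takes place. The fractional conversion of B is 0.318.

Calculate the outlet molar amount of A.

667 kmol

B reacted = 0.318 × 710 = 225.8 kmol; ν_B = −3, so ξ = 225.8/3 = 75.26 kmol.
Outlet amounts (n = n₀ + ν ξ):
  A: 818 − 2(75.26) = 667.5
  B: 710 − 3(75.26) = 484.2
  E: 0 + 1(75.26) = 75.26
  D: 0 + 3(75.26) = 225.8
  G: 1260 (inert)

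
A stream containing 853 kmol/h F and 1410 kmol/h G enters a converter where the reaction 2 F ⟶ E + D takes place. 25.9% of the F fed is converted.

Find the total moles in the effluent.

F reacted = 0.259 × 853 = 220.9 kmol/h; ν_F = −2, so ξ = 220.9/2 = 110.5 kmol/h.
Outlet amounts (n = n₀ + ν ξ):
  F: 853 − 2(110.5) = 632.1
  E: 0 + 1(110.5) = 110.5
  D: 0 + 1(110.5) = 110.5
  G: 1410 (inert)
Total out = 632.1 + 110.5 + 110.5 + 1410 = 2263 kmol/h.

2260 kmol/h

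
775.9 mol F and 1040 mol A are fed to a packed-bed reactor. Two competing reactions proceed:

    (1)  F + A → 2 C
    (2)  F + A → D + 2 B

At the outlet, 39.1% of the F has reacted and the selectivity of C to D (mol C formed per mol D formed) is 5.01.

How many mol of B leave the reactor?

Conversion of F: F consumed = 0.391 × 775.9 = 303.4 mol = 1ξ₁ + 1ξ₂.
Selectivity: 2ξ₁ / (1ξ₂) = 5.01 → ξ₁ = 2.505 ξ₂.
Substitute: (1·2.505 + 1) ξ₂ = 303.4 → ξ₂ = 86.56 mol, ξ₁ = 216.8 mol.
Outlet amounts (n = n₀ + Σ ν·ξ):
  F: 775.9 − 1(216.8) − 1(86.56) = 472.5
  A: 1040 − 1(216.8) − 1(86.56) = 736.6
  C: 0 + 2(216.8) = 433.6
  D: 0 + 1(86.56) = 86.56
  B: 0 + 2(86.56) = 173.1

173 mol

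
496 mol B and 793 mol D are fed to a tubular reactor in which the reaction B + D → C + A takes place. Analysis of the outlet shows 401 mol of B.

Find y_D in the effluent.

For B: n = n₀ − 1ξ → 401 = 496 − 1ξ, giving ξ = 95 mol.
Outlet amounts (n = n₀ + ν ξ):
  B: 496 − 1(95) = 401
  D: 793 − 1(95) = 698
  C: 0 + 1(95) = 95
  A: 0 + 1(95) = 95
Total out = 1289 mol; y_D = 698 / 1289 = 0.5415.

0.542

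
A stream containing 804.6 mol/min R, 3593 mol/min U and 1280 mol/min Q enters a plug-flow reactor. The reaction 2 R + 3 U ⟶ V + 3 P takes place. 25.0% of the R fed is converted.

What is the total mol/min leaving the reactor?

R reacted = 0.25 × 804.6 = 201.2 mol/min; ν_R = −2, so ξ = 201.2/2 = 100.6 mol/min.
Outlet amounts (n = n₀ + ν ξ):
  R: 804.6 − 2(100.6) = 603.5
  U: 3593 − 3(100.6) = 3291
  V: 0 + 1(100.6) = 100.6
  P: 0 + 3(100.6) = 301.7
  Q: 1280 (inert)
Total out = 603.5 + 3291 + 100.6 + 301.7 + 1280 = 5577 mol/min.

5580 mol/min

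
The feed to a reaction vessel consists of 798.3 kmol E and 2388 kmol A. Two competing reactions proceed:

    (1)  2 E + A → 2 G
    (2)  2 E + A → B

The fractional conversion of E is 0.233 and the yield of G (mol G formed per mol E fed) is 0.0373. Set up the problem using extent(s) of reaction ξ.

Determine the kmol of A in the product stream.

Yield of G: 2ξ₁ / 798.3 = 0.0373 → ξ₁ = 14.89 kmol.
Conversion of E: 2ξ₁ + 2ξ₂ = 0.233 × 798.3 = 186 → ξ₂ = 78.11 kmol.
Outlet amounts (n = n₀ + Σ ν·ξ):
  E: 798.3 − 2(14.89) − 2(78.11) = 612.3
  A: 2388 − 1(14.89) − 1(78.11) = 2295
  G: 0 + 2(14.89) = 29.78
  B: 0 + 1(78.11) = 78.11

2290 kmol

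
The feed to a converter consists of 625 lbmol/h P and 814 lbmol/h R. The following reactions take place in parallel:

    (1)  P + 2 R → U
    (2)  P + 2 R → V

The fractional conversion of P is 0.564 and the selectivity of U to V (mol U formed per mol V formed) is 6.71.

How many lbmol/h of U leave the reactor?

307 lbmol/h

Conversion of P: P consumed = 0.564 × 625 = 352.5 lbmol/h = 1ξ₁ + 1ξ₂.
Selectivity: 1ξ₁ / (1ξ₂) = 6.71 → ξ₁ = 6.71 ξ₂.
Substitute: (1·6.71 + 1) ξ₂ = 352.5 → ξ₂ = 45.72 lbmol/h, ξ₁ = 306.8 lbmol/h.
Outlet amounts (n = n₀ + Σ ν·ξ):
  P: 625 − 1(306.8) − 1(45.72) = 272.5
  R: 814 − 2(306.8) − 2(45.72) = 109
  U: 0 + 1(306.8) = 306.8
  V: 0 + 1(45.72) = 45.72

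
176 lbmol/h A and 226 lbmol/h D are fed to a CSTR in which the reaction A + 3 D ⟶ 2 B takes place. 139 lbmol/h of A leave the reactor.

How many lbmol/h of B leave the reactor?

74 lbmol/h

For A: n = n₀ − 1ξ → 139 = 176 − 1ξ, giving ξ = 37 lbmol/h.
Outlet amounts (n = n₀ + ν ξ):
  A: 176 − 1(37) = 139
  D: 226 − 3(37) = 115
  B: 0 + 2(37) = 74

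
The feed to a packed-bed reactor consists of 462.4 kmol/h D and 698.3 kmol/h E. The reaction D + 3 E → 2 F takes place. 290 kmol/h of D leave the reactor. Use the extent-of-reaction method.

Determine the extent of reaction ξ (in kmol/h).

For D: n = n₀ − 1ξ → 290 = 462.4 − 1ξ, giving ξ = 172.4 kmol/h.
Outlet amounts (n = n₀ + ν ξ):
  D: 462.4 − 1(172.4) = 290
  E: 698.3 − 3(172.4) = 181.1
  F: 0 + 2(172.4) = 344.8

ξ = 172 kmol/h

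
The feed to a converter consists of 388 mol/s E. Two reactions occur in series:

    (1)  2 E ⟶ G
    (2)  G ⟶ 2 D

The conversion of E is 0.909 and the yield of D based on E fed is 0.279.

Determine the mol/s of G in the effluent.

Conversion of E: E consumed = 2ξ₁ = 0.909 × 388 → ξ₁ = 176.3 mol/s.
Yield of D: 2ξ₂ / 388 = 0.279 → ξ₂ = 54.13 mol/s.
Outlet amounts (n = n₀ + Σ ν·ξ):
  E: 388 − 2(176.3) = 35.31
  G: 0 + 1(176.3) − 1(54.13) = 122.2
  D: 0 + 2(54.13) = 108.3

122 mol/s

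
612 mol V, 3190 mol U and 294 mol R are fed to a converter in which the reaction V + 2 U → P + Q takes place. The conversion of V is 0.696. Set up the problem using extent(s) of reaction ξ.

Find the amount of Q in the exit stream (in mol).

V reacted = 0.696 × 612 = 426 mol; ν_V = −1, so ξ = 426/1 = 426 mol.
Outlet amounts (n = n₀ + ν ξ):
  V: 612 − 1(426) = 186
  U: 3190 − 2(426) = 2338
  P: 0 + 1(426) = 426
  Q: 0 + 1(426) = 426
  R: 294 (inert)

426 mol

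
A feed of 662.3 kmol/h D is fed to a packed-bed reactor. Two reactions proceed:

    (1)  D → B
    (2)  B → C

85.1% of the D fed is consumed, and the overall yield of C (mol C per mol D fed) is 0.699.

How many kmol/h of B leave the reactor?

Conversion of D: D consumed = 1ξ₁ = 0.851 × 662.3 → ξ₁ = 563.6 kmol/h.
Yield of C: 1ξ₂ / 662.3 = 0.699 → ξ₂ = 462.9 kmol/h.
Outlet amounts (n = n₀ + Σ ν·ξ):
  D: 662.3 − 1(563.6) = 98.68
  B: 0 + 1(563.6) − 1(462.9) = 100.7
  C: 0 + 1(462.9) = 462.9

101 kmol/h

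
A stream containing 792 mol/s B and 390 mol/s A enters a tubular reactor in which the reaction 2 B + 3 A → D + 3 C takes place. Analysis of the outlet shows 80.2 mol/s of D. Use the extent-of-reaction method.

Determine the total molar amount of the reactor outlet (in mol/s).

For D: n = n₀ + 1ξ → 80.2 = 0 + 1ξ, giving ξ = 80.2 mol/s.
Outlet amounts (n = n₀ + ν ξ):
  B: 792 − 2(80.2) = 631.6
  A: 390 − 3(80.2) = 149.4
  D: 0 + 1(80.2) = 80.2
  C: 0 + 3(80.2) = 240.6
Total out = 631.6 + 149.4 + 80.2 + 240.6 = 1102 mol/s.

1100 mol/s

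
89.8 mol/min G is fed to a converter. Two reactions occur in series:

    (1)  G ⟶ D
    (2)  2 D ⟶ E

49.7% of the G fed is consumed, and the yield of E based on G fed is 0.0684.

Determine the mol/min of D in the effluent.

32.3 mol/min

Conversion of G: G consumed = 1ξ₁ = 0.497 × 89.8 → ξ₁ = 44.63 mol/min.
Yield of E: 1ξ₂ / 89.8 = 0.0684 → ξ₂ = 6.142 mol/min.
Outlet amounts (n = n₀ + Σ ν·ξ):
  G: 89.8 − 1(44.63) = 45.17
  D: 0 + 1(44.63) − 2(6.142) = 32.35
  E: 0 + 1(6.142) = 6.142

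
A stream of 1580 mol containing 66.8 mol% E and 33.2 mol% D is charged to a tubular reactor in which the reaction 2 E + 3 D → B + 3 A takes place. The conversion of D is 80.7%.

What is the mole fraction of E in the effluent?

0.537

D reacted = 0.807 × 524.6 = 423.3 mol; ν_D = −3, so ξ = 423.3/3 = 141.1 mol.
Outlet amounts (n = n₀ + ν ξ):
  E: 1055 − 2(141.1) = 773.2
  D: 524.6 − 3(141.1) = 101.2
  B: 0 + 1(141.1) = 141.1
  A: 0 + 3(141.1) = 423.3
Total out = 1439 mol; y_E = 773.2 / 1439 = 0.5374.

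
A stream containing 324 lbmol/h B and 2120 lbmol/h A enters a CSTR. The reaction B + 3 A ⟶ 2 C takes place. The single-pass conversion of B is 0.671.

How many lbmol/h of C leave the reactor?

435 lbmol/h

B reacted = 0.671 × 324 = 217.4 lbmol/h; ν_B = −1, so ξ = 217.4/1 = 217.4 lbmol/h.
Outlet amounts (n = n₀ + ν ξ):
  B: 324 − 1(217.4) = 106.6
  A: 2120 − 3(217.4) = 1468
  C: 0 + 2(217.4) = 434.8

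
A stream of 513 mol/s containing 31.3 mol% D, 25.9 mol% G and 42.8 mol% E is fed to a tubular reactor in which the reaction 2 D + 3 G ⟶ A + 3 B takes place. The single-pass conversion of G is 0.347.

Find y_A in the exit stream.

G reacted = 0.347 × 132.9 = 46.1 mol/s; ν_G = −3, so ξ = 46.1/3 = 15.37 mol/s.
Outlet amounts (n = n₀ + ν ξ):
  D: 160.6 − 2(15.37) = 129.8
  G: 132.9 − 3(15.37) = 86.76
  A: 0 + 1(15.37) = 15.37
  B: 0 + 3(15.37) = 46.1
  E: 219.6 (inert)
Total out = 497.6 mol/s; y_A = 15.37 / 497.6 = 0.03088.

0.0309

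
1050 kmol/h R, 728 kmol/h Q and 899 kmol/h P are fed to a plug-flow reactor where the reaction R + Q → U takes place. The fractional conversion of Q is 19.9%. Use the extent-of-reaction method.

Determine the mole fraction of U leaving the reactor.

0.0572

Q reacted = 0.199 × 728 = 144.9 kmol/h; ν_Q = −1, so ξ = 144.9/1 = 144.9 kmol/h.
Outlet amounts (n = n₀ + ν ξ):
  R: 1050 − 1(144.9) = 905.1
  Q: 728 − 1(144.9) = 583.1
  U: 0 + 1(144.9) = 144.9
  P: 899 (inert)
Total out = 2532 kmol/h; y_U = 144.9 / 2532 = 0.05721.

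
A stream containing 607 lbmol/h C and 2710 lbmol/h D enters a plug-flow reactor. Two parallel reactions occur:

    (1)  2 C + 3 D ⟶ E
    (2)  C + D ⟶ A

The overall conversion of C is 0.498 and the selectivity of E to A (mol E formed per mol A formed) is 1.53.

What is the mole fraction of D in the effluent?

0.823

Conversion of C: C consumed = 0.498 × 607 = 302.3 lbmol/h = 2ξ₁ + 1ξ₂.
Selectivity: 1ξ₁ / (1ξ₂) = 1.53 → ξ₁ = 1.53 ξ₂.
Substitute: (2·1.53 + 1) ξ₂ = 302.3 → ξ₂ = 74.45 lbmol/h, ξ₁ = 113.9 lbmol/h.
Outlet amounts (n = n₀ + Σ ν·ξ):
  C: 607 − 2(113.9) − 1(74.45) = 304.7
  D: 2710 − 3(113.9) − 1(74.45) = 2294
  E: 0 + 1(113.9) = 113.9
  A: 0 + 1(74.45) = 74.45
Total out = 2787 lbmol/h; y_D = 2294 / 2787 = 0.8231.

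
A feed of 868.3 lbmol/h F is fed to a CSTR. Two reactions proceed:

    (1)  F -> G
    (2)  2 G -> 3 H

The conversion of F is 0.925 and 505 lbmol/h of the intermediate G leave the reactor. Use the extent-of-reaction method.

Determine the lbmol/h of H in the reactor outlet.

Conversion of F: F consumed = 1ξ₁ = 0.925 × 868.3 → ξ₁ = 803.2 lbmol/h.
G balance: n_G = 0 + 1ξ₁ − 2ξ₂ = 505 → ξ₂ = (1·803.2 − 505)/2 = 149.1 lbmol/h.
Outlet amounts (n = n₀ + Σ ν·ξ):
  F: 868.3 − 1(803.2) = 65.12
  G: 0 + 1(803.2) − 2(149.1) = 505
  H: 0 + 3(149.1) = 447.3

447 lbmol/h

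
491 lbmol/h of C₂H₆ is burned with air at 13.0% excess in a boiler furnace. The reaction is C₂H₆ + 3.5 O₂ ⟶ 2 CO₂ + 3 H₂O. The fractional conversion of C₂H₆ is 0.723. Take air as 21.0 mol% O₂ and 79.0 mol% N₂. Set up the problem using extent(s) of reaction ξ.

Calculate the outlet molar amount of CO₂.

710 lbmol/h

Stoichiometric O₂ = 3.5 × 491 = 1718 lbmol/h; O₂ fed = 1718 × 1.130 = 1942 lbmol/h.
N₂ fed = 1942 × 79/21 = 7305 lbmol/h.
Fuel reacted = 0.723 × 491 → ξ = 355 lbmol/h.
Outlet (n = n₀ + ν ξ):
  C₂H₆: 491 − 1(355) = 136
  O₂: 1942 − 3.5(355) = 699.4
  N₂: 7305 (inert)
  CO₂: 0 + 2(355) = 710
  H₂O: 0 + 3(355) = 1065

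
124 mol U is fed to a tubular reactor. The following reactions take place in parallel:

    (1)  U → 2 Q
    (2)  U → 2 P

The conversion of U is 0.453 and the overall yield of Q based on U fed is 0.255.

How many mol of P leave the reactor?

Yield of Q: 2ξ₁ / 124 = 0.255 → ξ₁ = 15.81 mol.
Conversion of U: 1ξ₁ + 1ξ₂ = 0.453 × 124 = 56.17 → ξ₂ = 40.36 mol.
Outlet amounts (n = n₀ + Σ ν·ξ):
  U: 124 − 1(15.81) − 1(40.36) = 67.83
  Q: 0 + 2(15.81) = 31.62
  P: 0 + 2(40.36) = 80.72

80.7 mol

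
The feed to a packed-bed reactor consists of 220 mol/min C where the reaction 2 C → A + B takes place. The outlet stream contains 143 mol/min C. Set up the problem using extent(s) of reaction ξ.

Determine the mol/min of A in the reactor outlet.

For C: n = n₀ − 2ξ → 143 = 220 − 2ξ, giving ξ = 38.5 mol/min.
Outlet amounts (n = n₀ + ν ξ):
  C: 220 − 2(38.5) = 143
  A: 0 + 1(38.5) = 38.5
  B: 0 + 1(38.5) = 38.5

38.5 mol/min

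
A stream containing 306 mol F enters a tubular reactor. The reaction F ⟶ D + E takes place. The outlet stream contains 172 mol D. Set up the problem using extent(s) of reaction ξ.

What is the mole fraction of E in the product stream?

For D: n = n₀ + 1ξ → 172 = 0 + 1ξ, giving ξ = 172 mol.
Outlet amounts (n = n₀ + ν ξ):
  F: 306 − 1(172) = 134
  D: 0 + 1(172) = 172
  E: 0 + 1(172) = 172
Total out = 478 mol; y_E = 172 / 478 = 0.3598.

0.36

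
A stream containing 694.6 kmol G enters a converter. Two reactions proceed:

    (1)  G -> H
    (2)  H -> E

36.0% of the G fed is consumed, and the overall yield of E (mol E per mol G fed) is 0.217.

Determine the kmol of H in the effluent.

99.3 kmol

Conversion of G: G consumed = 1ξ₁ = 0.36 × 694.6 → ξ₁ = 250.1 kmol.
Yield of E: 1ξ₂ / 694.6 = 0.217 → ξ₂ = 150.7 kmol.
Outlet amounts (n = n₀ + Σ ν·ξ):
  G: 694.6 − 1(250.1) = 444.5
  H: 0 + 1(250.1) − 1(150.7) = 99.33
  E: 0 + 1(150.7) = 150.7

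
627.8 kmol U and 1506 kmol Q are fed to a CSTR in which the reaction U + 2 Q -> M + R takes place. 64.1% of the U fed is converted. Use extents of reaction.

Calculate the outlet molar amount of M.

U reacted = 0.641 × 627.8 = 402.4 kmol; ν_U = −1, so ξ = 402.4/1 = 402.4 kmol.
Outlet amounts (n = n₀ + ν ξ):
  U: 627.8 − 1(402.4) = 225.4
  Q: 1506 − 2(402.4) = 701.2
  M: 0 + 1(402.4) = 402.4
  R: 0 + 1(402.4) = 402.4

402 kmol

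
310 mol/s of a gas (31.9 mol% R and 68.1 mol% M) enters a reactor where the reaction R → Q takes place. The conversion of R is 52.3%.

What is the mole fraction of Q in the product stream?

0.167

R reacted = 0.523 × 98.89 = 51.72 mol/s; ν_R = −1, so ξ = 51.72/1 = 51.72 mol/s.
Outlet amounts (n = n₀ + ν ξ):
  R: 98.89 − 1(51.72) = 47.17
  Q: 0 + 1(51.72) = 51.72
  M: 211.1 (inert)
Total out = 310 mol/s; y_Q = 51.72 / 310 = 0.1668.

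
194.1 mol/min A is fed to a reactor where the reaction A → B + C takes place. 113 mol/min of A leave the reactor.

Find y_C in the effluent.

0.295

For A: n = n₀ − 1ξ → 113 = 194.1 − 1ξ, giving ξ = 81.1 mol/min.
Outlet amounts (n = n₀ + ν ξ):
  A: 194.1 − 1(81.1) = 113
  B: 0 + 1(81.1) = 81.1
  C: 0 + 1(81.1) = 81.1
Total out = 275.2 mol/min; y_C = 81.1 / 275.2 = 0.2947.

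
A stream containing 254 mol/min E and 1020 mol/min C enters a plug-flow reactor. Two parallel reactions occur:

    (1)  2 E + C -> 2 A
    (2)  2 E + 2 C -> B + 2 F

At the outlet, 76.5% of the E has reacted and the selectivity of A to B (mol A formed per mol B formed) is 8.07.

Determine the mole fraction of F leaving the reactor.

Conversion of E: E consumed = 0.765 × 254 = 194.3 mol/min = 2ξ₁ + 2ξ₂.
Selectivity: 2ξ₁ / (1ξ₂) = 8.07 → ξ₁ = 4.035 ξ₂.
Substitute: (2·4.035 + 2) ξ₂ = 194.3 → ξ₂ = 19.3 mol/min, ξ₁ = 77.86 mol/min.
Outlet amounts (n = n₀ + Σ ν·ξ):
  E: 254 − 2(77.86) − 2(19.3) = 59.69
  C: 1020 − 1(77.86) − 2(19.3) = 903.5
  A: 0 + 2(77.86) = 155.7
  B: 0 + 1(19.3) = 19.3
  F: 0 + 2(19.3) = 38.59
Total out = 1177 mol/min; y_F = 38.59 / 1177 = 0.03279.

0.0328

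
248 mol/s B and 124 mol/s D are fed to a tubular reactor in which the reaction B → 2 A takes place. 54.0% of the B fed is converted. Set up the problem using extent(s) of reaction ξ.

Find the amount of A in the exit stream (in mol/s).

B reacted = 0.54 × 248 = 133.9 mol/s; ν_B = −1, so ξ = 133.9/1 = 133.9 mol/s.
Outlet amounts (n = n₀ + ν ξ):
  B: 248 − 1(133.9) = 114.1
  A: 0 + 2(133.9) = 267.8
  D: 124 (inert)

268 mol/s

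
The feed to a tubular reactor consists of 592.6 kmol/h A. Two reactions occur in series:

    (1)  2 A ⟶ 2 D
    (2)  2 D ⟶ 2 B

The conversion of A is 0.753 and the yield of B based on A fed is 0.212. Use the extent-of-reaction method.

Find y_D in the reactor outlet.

0.541

Conversion of A: A consumed = 2ξ₁ = 0.753 × 592.6 → ξ₁ = 223.1 kmol/h.
Yield of B: 2ξ₂ / 592.6 = 0.212 → ξ₂ = 62.82 kmol/h.
Outlet amounts (n = n₀ + Σ ν·ξ):
  A: 592.6 − 2(223.1) = 146.4
  D: 0 + 2(223.1) − 2(62.82) = 320.6
  B: 0 + 2(62.82) = 125.6
Total out = 592.6 kmol/h; y_D = 320.6 / 592.6 = 0.541.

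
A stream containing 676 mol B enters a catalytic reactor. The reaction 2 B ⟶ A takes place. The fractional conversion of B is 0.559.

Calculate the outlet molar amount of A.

189 mol

B reacted = 0.559 × 676 = 377.9 mol; ν_B = −2, so ξ = 377.9/2 = 188.9 mol.
Outlet amounts (n = n₀ + ν ξ):
  B: 676 − 2(188.9) = 298.1
  A: 0 + 1(188.9) = 188.9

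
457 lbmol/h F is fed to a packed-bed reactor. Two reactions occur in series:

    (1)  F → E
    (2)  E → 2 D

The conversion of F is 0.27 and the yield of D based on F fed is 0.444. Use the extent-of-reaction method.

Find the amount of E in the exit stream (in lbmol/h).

Conversion of F: F consumed = 1ξ₁ = 0.27 × 457 → ξ₁ = 123.4 lbmol/h.
Yield of D: 2ξ₂ / 457 = 0.444 → ξ₂ = 101.5 lbmol/h.
Outlet amounts (n = n₀ + Σ ν·ξ):
  F: 457 − 1(123.4) = 333.6
  E: 0 + 1(123.4) − 1(101.5) = 21.94
  D: 0 + 2(101.5) = 202.9

21.9 lbmol/h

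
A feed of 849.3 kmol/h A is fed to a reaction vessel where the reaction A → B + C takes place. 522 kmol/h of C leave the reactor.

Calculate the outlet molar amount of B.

522 kmol/h

For C: n = n₀ + 1ξ → 522 = 0 + 1ξ, giving ξ = 522 kmol/h.
Outlet amounts (n = n₀ + ν ξ):
  A: 849.3 − 1(522) = 327.3
  B: 0 + 1(522) = 522
  C: 0 + 1(522) = 522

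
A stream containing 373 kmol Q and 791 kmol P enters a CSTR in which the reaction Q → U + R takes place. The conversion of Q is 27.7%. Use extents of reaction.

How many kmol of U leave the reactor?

103 kmol

Q reacted = 0.277 × 373 = 103.3 kmol; ν_Q = −1, so ξ = 103.3/1 = 103.3 kmol.
Outlet amounts (n = n₀ + ν ξ):
  Q: 373 − 1(103.3) = 269.7
  U: 0 + 1(103.3) = 103.3
  R: 0 + 1(103.3) = 103.3
  P: 791 (inert)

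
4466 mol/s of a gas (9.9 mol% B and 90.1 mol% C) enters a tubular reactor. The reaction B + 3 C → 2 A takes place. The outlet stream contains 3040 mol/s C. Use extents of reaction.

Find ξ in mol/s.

For C: n = n₀ − 3ξ → 3040 = 4024 − 3ξ, giving ξ = 328 mol/s.
Outlet amounts (n = n₀ + ν ξ):
  B: 442.1 − 1(328) = 114.2
  C: 4024 − 3(328) = 3040
  A: 0 + 2(328) = 655.9

ξ = 328 mol/s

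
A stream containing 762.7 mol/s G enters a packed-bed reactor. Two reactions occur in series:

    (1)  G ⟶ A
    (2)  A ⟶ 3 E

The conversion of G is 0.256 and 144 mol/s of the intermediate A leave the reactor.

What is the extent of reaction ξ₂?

ξ₂ = 51.3 mol/s

Conversion of G: G consumed = 1ξ₁ = 0.256 × 762.7 → ξ₁ = 195.3 mol/s.
A balance: n_A = 0 + 1ξ₁ − 1ξ₂ = 144 → ξ₂ = (1·195.3 − 144)/1 = 51.25 mol/s.
Outlet amounts (n = n₀ + Σ ν·ξ):
  G: 762.7 − 1(195.3) = 567.4
  A: 0 + 1(195.3) − 1(51.25) = 144
  E: 0 + 3(51.25) = 153.8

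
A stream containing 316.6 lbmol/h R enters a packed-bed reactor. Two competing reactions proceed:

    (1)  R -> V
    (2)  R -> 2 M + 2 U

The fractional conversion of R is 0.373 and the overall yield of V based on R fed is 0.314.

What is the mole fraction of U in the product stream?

Yield of V: 1ξ₁ / 316.6 = 0.314 → ξ₁ = 99.41 lbmol/h.
Conversion of R: 1ξ₁ + 1ξ₂ = 0.373 × 316.6 = 118.1 → ξ₂ = 18.68 lbmol/h.
Outlet amounts (n = n₀ + Σ ν·ξ):
  R: 316.6 − 1(99.41) − 1(18.68) = 198.5
  V: 0 + 1(99.41) = 99.41
  M: 0 + 2(18.68) = 37.36
  U: 0 + 2(18.68) = 37.36
Total out = 372.6 lbmol/h; y_U = 37.36 / 372.6 = 0.1003.

0.1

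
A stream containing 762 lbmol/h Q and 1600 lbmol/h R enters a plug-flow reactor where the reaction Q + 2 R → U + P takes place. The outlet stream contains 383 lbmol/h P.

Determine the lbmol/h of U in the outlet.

For P: n = n₀ + 1ξ → 383 = 0 + 1ξ, giving ξ = 383 lbmol/h.
Outlet amounts (n = n₀ + ν ξ):
  Q: 762 − 1(383) = 379
  R: 1600 − 2(383) = 834
  U: 0 + 1(383) = 383
  P: 0 + 1(383) = 383

383 lbmol/h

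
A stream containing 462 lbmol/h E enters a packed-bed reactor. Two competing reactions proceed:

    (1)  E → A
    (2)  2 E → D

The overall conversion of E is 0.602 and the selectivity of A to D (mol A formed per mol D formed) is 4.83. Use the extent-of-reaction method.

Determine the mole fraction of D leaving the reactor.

0.0967

Conversion of E: E consumed = 0.602 × 462 = 278.1 lbmol/h = 1ξ₁ + 2ξ₂.
Selectivity: 1ξ₁ / (1ξ₂) = 4.83 → ξ₁ = 4.83 ξ₂.
Substitute: (1·4.83 + 2) ξ₂ = 278.1 → ξ₂ = 40.72 lbmol/h, ξ₁ = 196.7 lbmol/h.
Outlet amounts (n = n₀ + Σ ν·ξ):
  E: 462 − 1(196.7) − 2(40.72) = 183.9
  A: 0 + 1(196.7) = 196.7
  D: 0 + 1(40.72) = 40.72
Total out = 421.3 lbmol/h; y_D = 40.72 / 421.3 = 0.09666.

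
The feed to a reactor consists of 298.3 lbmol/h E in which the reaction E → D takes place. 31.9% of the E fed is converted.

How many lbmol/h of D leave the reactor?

E reacted = 0.319 × 298.3 = 95.16 lbmol/h; ν_E = −1, so ξ = 95.16/1 = 95.16 lbmol/h.
Outlet amounts (n = n₀ + ν ξ):
  E: 298.3 − 1(95.16) = 203.1
  D: 0 + 1(95.16) = 95.16

95.2 lbmol/h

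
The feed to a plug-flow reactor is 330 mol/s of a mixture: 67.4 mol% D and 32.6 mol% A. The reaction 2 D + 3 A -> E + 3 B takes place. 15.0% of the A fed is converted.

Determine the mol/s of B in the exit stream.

A reacted = 0.15 × 107.6 = 16.14 mol/s; ν_A = −3, so ξ = 16.14/3 = 5.379 mol/s.
Outlet amounts (n = n₀ + ν ξ):
  D: 222.4 − 2(5.379) = 211.7
  A: 107.6 − 3(5.379) = 91.44
  E: 0 + 1(5.379) = 5.379
  B: 0 + 3(5.379) = 16.14

16.1 mol/s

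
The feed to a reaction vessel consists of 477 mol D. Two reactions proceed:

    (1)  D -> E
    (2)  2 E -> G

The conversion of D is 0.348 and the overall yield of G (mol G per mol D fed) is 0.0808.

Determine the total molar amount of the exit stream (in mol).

438 mol

Conversion of D: D consumed = 1ξ₁ = 0.348 × 477 → ξ₁ = 166 mol.
Yield of G: 1ξ₂ / 477 = 0.0808 → ξ₂ = 38.54 mol.
Outlet amounts (n = n₀ + Σ ν·ξ):
  D: 477 − 1(166) = 311
  E: 0 + 1(166) − 2(38.54) = 88.91
  G: 0 + 1(38.54) = 38.54
Total out = 311 + 88.91 + 38.54 = 438.5 mol.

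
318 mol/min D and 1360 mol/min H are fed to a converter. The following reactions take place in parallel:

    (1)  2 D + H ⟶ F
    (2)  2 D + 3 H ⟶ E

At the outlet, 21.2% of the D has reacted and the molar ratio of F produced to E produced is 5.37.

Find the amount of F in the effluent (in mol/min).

Conversion of D: D consumed = 0.212 × 318 = 67.42 mol/min = 2ξ₁ + 2ξ₂.
Selectivity: 1ξ₁ / (1ξ₂) = 5.37 → ξ₁ = 5.37 ξ₂.
Substitute: (2·5.37 + 2) ξ₂ = 67.42 → ξ₂ = 5.292 mol/min, ξ₁ = 28.42 mol/min.
Outlet amounts (n = n₀ + Σ ν·ξ):
  D: 318 − 2(28.42) − 2(5.292) = 250.6
  H: 1360 − 1(28.42) − 3(5.292) = 1316
  F: 0 + 1(28.42) = 28.42
  E: 0 + 1(5.292) = 5.292

28.4 mol/min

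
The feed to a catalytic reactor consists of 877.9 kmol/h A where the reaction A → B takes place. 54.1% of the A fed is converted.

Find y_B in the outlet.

A reacted = 0.541 × 877.9 = 474.9 kmol/h; ν_A = −1, so ξ = 474.9/1 = 474.9 kmol/h.
Outlet amounts (n = n₀ + ν ξ):
  A: 877.9 − 1(474.9) = 403
  B: 0 + 1(474.9) = 474.9
Total out = 877.9 kmol/h; y_B = 474.9 / 877.9 = 0.541.

0.541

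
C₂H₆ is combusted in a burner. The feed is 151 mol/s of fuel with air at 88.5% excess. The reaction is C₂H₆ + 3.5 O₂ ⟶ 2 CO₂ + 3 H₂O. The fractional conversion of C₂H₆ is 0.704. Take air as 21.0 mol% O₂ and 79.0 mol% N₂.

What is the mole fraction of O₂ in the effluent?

0.126

Stoichiometric O₂ = 3.5 × 151 = 528.5 mol/s; O₂ fed = 528.5 × 1.885 = 996.2 mol/s.
N₂ fed = 996.2 × 79/21 = 3748 mol/s.
Fuel reacted = 0.704 × 151 → ξ = 106.3 mol/s.
Outlet (n = n₀ + ν ξ):
  C₂H₆: 151 − 1(106.3) = 44.7
  O₂: 996.2 − 3.5(106.3) = 624.2
  N₂: 3748 (inert)
  CO₂: 0 + 2(106.3) = 212.6
  H₂O: 0 + 3(106.3) = 318.9
Total out = 4948 mol/s; y_O₂ = 624.2 / 4948 = 0.1261.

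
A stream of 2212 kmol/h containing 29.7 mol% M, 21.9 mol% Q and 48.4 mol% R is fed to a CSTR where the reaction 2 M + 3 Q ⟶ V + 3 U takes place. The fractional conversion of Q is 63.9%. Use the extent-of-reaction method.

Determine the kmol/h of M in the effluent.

Q reacted = 0.639 × 484.4 = 309.5 kmol/h; ν_Q = −3, so ξ = 309.5/3 = 103.2 kmol/h.
Outlet amounts (n = n₀ + ν ξ):
  M: 657 − 2(103.2) = 450.6
  Q: 484.4 − 3(103.2) = 174.9
  V: 0 + 1(103.2) = 103.2
  U: 0 + 3(103.2) = 309.5
  R: 1071 (inert)

451 kmol/h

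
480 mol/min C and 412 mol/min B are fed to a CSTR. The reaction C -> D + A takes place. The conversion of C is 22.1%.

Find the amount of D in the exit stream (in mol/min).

106 mol/min

C reacted = 0.221 × 480 = 106.1 mol/min; ν_C = −1, so ξ = 106.1/1 = 106.1 mol/min.
Outlet amounts (n = n₀ + ν ξ):
  C: 480 − 1(106.1) = 373.9
  D: 0 + 1(106.1) = 106.1
  A: 0 + 1(106.1) = 106.1
  B: 412 (inert)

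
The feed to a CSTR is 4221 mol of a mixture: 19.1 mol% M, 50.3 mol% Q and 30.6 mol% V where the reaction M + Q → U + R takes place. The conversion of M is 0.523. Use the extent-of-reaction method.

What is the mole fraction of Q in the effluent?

M reacted = 0.523 × 806.2 = 421.6 mol; ν_M = −1, so ξ = 421.6/1 = 421.6 mol.
Outlet amounts (n = n₀ + ν ξ):
  M: 806.2 − 1(421.6) = 384.6
  Q: 2123 − 1(421.6) = 1702
  U: 0 + 1(421.6) = 421.6
  R: 0 + 1(421.6) = 421.6
  V: 1292 (inert)
Total out = 4221 mol; y_Q = 1702 / 4221 = 0.4031.

0.403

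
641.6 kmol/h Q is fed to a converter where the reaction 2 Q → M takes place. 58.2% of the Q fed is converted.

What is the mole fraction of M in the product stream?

Q reacted = 0.582 × 641.6 = 373.4 kmol/h; ν_Q = −2, so ξ = 373.4/2 = 186.7 kmol/h.
Outlet amounts (n = n₀ + ν ξ):
  Q: 641.6 − 2(186.7) = 268.2
  M: 0 + 1(186.7) = 186.7
Total out = 454.9 kmol/h; y_M = 186.7 / 454.9 = 0.4104.

0.41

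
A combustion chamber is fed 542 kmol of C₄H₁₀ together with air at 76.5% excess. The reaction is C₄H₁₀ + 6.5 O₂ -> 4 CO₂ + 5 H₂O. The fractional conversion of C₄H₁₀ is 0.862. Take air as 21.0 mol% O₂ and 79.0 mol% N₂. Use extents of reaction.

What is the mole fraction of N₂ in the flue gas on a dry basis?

0.82

Stoichiometric O₂ = 6.5 × 542 = 3523 kmol; O₂ fed = 3523 × 1.765 = 6218 kmol.
N₂ fed = 6218 × 79/21 = 23390 kmol.
Fuel reacted = 0.862 × 542 → ξ = 467.2 kmol.
Outlet (n = n₀ + ν ξ):
  C₄H₁₀: 542 − 1(467.2) = 74.8
  O₂: 6218 − 6.5(467.2) = 3181
  N₂: 23390 (inert)
  CO₂: 0 + 4(467.2) = 1869
  H₂O: 0 + 5(467.2) = 2336
Dry total = 28520 kmol; y_N₂ (dry) = 23390 / 28520 = 0.8203.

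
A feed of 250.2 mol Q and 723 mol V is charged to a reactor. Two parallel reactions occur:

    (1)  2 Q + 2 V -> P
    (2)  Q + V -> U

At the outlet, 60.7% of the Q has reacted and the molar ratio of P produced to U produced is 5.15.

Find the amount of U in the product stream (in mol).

13.4 mol

Conversion of Q: Q consumed = 0.607 × 250.2 = 151.9 mol = 2ξ₁ + 1ξ₂.
Selectivity: 1ξ₁ / (1ξ₂) = 5.15 → ξ₁ = 5.15 ξ₂.
Substitute: (2·5.15 + 1) ξ₂ = 151.9 → ξ₂ = 13.44 mol, ξ₁ = 69.22 mol.
Outlet amounts (n = n₀ + Σ ν·ξ):
  Q: 250.2 − 2(69.22) − 1(13.44) = 98.33
  V: 723 − 2(69.22) − 1(13.44) = 571.1
  P: 0 + 1(69.22) = 69.22
  U: 0 + 1(13.44) = 13.44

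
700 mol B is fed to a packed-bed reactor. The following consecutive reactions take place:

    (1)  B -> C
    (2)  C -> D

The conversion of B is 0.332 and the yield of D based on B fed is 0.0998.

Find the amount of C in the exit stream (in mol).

163 mol

Conversion of B: B consumed = 1ξ₁ = 0.332 × 700 → ξ₁ = 232.4 mol.
Yield of D: 1ξ₂ / 700 = 0.0998 → ξ₂ = 69.86 mol.
Outlet amounts (n = n₀ + Σ ν·ξ):
  B: 700 − 1(232.4) = 467.6
  C: 0 + 1(232.4) − 1(69.86) = 162.5
  D: 0 + 1(69.86) = 69.86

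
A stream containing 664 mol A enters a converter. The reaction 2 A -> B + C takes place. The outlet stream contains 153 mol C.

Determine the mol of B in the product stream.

For C: n = n₀ + 1ξ → 153 = 0 + 1ξ, giving ξ = 153 mol.
Outlet amounts (n = n₀ + ν ξ):
  A: 664 − 2(153) = 358
  B: 0 + 1(153) = 153
  C: 0 + 1(153) = 153

153 mol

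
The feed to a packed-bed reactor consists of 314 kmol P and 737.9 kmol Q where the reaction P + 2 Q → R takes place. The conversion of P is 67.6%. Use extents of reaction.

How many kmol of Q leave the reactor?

P reacted = 0.676 × 314 = 212.3 kmol; ν_P = −1, so ξ = 212.3/1 = 212.3 kmol.
Outlet amounts (n = n₀ + ν ξ):
  P: 314 − 1(212.3) = 101.7
  Q: 737.9 − 2(212.3) = 313.4
  R: 0 + 1(212.3) = 212.3

313 kmol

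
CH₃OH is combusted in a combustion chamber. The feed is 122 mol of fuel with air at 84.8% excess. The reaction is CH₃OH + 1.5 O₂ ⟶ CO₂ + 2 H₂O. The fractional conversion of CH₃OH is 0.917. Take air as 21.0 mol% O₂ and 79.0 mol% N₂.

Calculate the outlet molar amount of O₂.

Stoichiometric O₂ = 1.5 × 122 = 183 mol; O₂ fed = 183 × 1.848 = 338.2 mol.
N₂ fed = 338.2 × 79/21 = 1272 mol.
Fuel reacted = 0.917 × 122 → ξ = 111.9 mol.
Outlet (n = n₀ + ν ξ):
  CH₃OH: 122 − 1(111.9) = 10.13
  O₂: 338.2 − 1.5(111.9) = 170.4
  N₂: 1272 (inert)
  CO₂: 0 + 1(111.9) = 111.9
  H₂O: 0 + 2(111.9) = 223.7

170 mol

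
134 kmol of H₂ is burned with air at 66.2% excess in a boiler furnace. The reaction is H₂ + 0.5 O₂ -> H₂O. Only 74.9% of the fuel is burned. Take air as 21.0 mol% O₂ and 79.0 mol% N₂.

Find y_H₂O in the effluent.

Stoichiometric O₂ = 0.5 × 134 = 67 kmol; O₂ fed = 67 × 1.662 = 111.4 kmol.
N₂ fed = 111.4 × 79/21 = 418.9 kmol.
Fuel reacted = 0.749 × 134 → ξ = 100.4 kmol.
Outlet (n = n₀ + ν ξ):
  H₂: 134 − 1(100.4) = 33.63
  O₂: 111.4 − 0.5(100.4) = 61.17
  N₂: 418.9 (inert)
  H₂O: 0 + 1(100.4) = 100.4
Total out = 614.1 kmol; y_H₂O = 100.4 / 614.1 = 0.1634.

0.163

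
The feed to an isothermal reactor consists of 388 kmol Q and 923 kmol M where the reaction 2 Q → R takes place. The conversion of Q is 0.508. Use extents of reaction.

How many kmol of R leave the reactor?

Q reacted = 0.508 × 388 = 197.1 kmol; ν_Q = −2, so ξ = 197.1/2 = 98.55 kmol.
Outlet amounts (n = n₀ + ν ξ):
  Q: 388 − 2(98.55) = 190.9
  R: 0 + 1(98.55) = 98.55
  M: 923 (inert)

98.6 kmol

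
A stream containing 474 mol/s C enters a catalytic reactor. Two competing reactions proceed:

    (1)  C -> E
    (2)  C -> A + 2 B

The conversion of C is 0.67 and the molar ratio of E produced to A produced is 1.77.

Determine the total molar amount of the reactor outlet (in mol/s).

703 mol/s

Conversion of C: C consumed = 0.67 × 474 = 317.6 mol/s = 1ξ₁ + 1ξ₂.
Selectivity: 1ξ₁ / (1ξ₂) = 1.77 → ξ₁ = 1.77 ξ₂.
Substitute: (1·1.77 + 1) ξ₂ = 317.6 → ξ₂ = 114.6 mol/s, ξ₁ = 202.9 mol/s.
Outlet amounts (n = n₀ + Σ ν·ξ):
  C: 474 − 1(202.9) − 1(114.6) = 156.4
  E: 0 + 1(202.9) = 202.9
  A: 0 + 1(114.6) = 114.6
  B: 0 + 2(114.6) = 229.3
Total out = 156.4 + 202.9 + 114.6 + 229.3 = 703.3 mol/s.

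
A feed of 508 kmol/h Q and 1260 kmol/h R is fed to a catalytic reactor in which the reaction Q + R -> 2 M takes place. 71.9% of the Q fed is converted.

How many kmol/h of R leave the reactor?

895 kmol/h

Q reacted = 0.719 × 508 = 365.3 kmol/h; ν_Q = −1, so ξ = 365.3/1 = 365.3 kmol/h.
Outlet amounts (n = n₀ + ν ξ):
  Q: 508 − 1(365.3) = 142.7
  R: 1260 − 1(365.3) = 894.7
  M: 0 + 2(365.3) = 730.5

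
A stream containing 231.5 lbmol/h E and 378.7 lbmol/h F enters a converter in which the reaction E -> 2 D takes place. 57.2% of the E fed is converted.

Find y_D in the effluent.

0.357

E reacted = 0.572 × 231.5 = 132.4 lbmol/h; ν_E = −1, so ξ = 132.4/1 = 132.4 lbmol/h.
Outlet amounts (n = n₀ + ν ξ):
  E: 231.5 − 1(132.4) = 99.08
  D: 0 + 2(132.4) = 264.8
  F: 378.7 (inert)
Total out = 742.6 lbmol/h; y_D = 264.8 / 742.6 = 0.3566.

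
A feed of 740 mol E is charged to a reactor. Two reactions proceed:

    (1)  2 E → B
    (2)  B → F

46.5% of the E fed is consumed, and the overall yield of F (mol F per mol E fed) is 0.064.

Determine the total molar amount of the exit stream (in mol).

Conversion of E: E consumed = 2ξ₁ = 0.465 × 740 → ξ₁ = 172.1 mol.
Yield of F: 1ξ₂ / 740 = 0.064 → ξ₂ = 47.36 mol.
Outlet amounts (n = n₀ + Σ ν·ξ):
  E: 740 − 2(172.1) = 395.9
  B: 0 + 1(172.1) − 1(47.36) = 124.7
  F: 0 + 1(47.36) = 47.36
Total out = 395.9 + 124.7 + 47.36 = 568 mol.

568 mol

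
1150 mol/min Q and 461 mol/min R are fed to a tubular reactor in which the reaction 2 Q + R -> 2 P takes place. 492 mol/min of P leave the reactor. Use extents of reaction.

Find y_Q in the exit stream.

For P: n = n₀ + 2ξ → 492 = 0 + 2ξ, giving ξ = 246 mol/min.
Outlet amounts (n = n₀ + ν ξ):
  Q: 1150 − 2(246) = 658
  R: 461 − 1(246) = 215
  P: 0 + 2(246) = 492
Total out = 1365 mol/min; y_Q = 658 / 1365 = 0.4821.

0.482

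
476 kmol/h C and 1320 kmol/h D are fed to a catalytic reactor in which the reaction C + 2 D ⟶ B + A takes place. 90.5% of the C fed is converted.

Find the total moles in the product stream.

1370 kmol/h

C reacted = 0.905 × 476 = 430.8 kmol/h; ν_C = −1, so ξ = 430.8/1 = 430.8 kmol/h.
Outlet amounts (n = n₀ + ν ξ):
  C: 476 − 1(430.8) = 45.22
  D: 1320 − 2(430.8) = 458.4
  B: 0 + 1(430.8) = 430.8
  A: 0 + 1(430.8) = 430.8
Total out = 45.22 + 458.4 + 430.8 + 430.8 = 1365 kmol/h.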